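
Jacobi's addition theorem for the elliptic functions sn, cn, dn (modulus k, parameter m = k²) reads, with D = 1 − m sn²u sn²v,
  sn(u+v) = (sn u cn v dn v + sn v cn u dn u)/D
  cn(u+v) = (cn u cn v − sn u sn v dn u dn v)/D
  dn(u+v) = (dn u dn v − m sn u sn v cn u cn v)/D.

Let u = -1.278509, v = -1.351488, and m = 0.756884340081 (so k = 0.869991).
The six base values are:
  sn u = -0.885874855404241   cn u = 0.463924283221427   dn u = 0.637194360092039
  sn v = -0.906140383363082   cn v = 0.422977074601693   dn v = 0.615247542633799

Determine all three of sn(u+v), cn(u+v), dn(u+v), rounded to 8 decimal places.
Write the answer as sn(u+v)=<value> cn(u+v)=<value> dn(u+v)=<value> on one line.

sn(u+v)=-0.97289464 cn(u+v)=-0.23124884 dn(u+v)=0.53253247

m = k² = 0.756884340081
D = 1 − m·sn²u·sn²v = 0.512285978984305
sn(u+v) = (sn u·cn v·dn v + sn v·cn u·dn u)/D = -0.4984002810435299/0.512285978984305 = -0.9728946359837801
cn(u+v) = (cn u·cn v − sn u·sn v·dn u·dn v)/D = -0.1184655397980284/0.512285978984305 = -0.2312488427516729
dn(u+v) = (dn u·dn v − m·sn u·sn v·cn u·cn v)/D = 0.2728089157763474/0.512285978984305 = 0.5325324661768763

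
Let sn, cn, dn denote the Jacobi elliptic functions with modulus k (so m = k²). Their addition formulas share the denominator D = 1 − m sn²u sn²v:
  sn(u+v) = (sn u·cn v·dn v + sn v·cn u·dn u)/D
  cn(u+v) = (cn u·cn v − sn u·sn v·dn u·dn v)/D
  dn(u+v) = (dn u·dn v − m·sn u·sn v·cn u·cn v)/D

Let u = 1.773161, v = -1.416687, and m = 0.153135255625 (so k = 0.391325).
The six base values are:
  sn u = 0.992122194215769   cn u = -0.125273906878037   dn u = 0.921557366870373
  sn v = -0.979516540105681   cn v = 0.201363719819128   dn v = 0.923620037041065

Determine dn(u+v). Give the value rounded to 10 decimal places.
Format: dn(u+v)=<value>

dn(u+v)=0.9906884492

m = k² = 0.153135255625
D = 1 − m·sn²u·sn²v = 0.85537976403384
dn(u+v) = (dn u·dn v − m·sn u·sn v·cn u·cn v)/D = 0.8474148518676034/0.85537976403384 = 0.9906884491530694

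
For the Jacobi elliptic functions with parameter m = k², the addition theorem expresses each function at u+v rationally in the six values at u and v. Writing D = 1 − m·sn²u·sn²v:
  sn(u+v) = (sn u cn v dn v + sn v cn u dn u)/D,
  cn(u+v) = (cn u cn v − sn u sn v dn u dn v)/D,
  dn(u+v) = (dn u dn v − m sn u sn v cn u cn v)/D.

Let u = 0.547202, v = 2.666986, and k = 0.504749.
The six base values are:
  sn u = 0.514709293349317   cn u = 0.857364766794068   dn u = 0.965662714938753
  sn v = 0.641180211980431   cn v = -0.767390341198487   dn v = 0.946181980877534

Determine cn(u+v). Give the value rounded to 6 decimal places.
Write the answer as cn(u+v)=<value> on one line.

cn(u+v)=-0.986855

m = k² = 0.254771553001
D = 1 − m·sn²u·sn²v = 0.9722517770444625
cn(u+v) = (cn u·cn v − sn u·sn v·dn u·dn v)/D = -0.9594715845285197/0.9722517770444625 = -0.9868550587227589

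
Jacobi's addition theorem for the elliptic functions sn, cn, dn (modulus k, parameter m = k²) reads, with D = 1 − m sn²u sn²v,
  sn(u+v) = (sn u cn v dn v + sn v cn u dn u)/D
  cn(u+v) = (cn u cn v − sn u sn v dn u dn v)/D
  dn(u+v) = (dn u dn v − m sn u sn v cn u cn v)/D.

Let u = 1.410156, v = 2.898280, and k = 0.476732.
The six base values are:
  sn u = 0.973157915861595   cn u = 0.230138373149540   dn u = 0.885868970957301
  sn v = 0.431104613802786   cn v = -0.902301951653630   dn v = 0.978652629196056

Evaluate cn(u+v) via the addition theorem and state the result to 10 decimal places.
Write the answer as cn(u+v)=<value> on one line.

cn(u+v)=-0.5951800074

m = k² = 0.227273399824
D = 1 − m·sn²u·sn²v = 0.9599981027844483
cn(u+v) = (cn u·cn v − sn u·sn v·dn u·dn v)/D = -0.5713716779460836/0.9599981027844483 = -0.5951800074279685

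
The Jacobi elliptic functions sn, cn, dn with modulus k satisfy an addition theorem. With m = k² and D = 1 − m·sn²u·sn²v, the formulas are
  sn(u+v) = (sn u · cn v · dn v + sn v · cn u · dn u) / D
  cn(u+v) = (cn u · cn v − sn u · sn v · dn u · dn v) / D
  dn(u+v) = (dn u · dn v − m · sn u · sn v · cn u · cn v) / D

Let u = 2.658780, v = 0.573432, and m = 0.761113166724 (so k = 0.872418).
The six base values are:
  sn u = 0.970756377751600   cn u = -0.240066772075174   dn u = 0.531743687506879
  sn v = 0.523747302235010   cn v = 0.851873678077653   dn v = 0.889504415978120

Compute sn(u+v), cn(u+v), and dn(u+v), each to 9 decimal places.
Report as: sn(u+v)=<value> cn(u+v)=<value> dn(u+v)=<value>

m = k² = 0.761113166724
D = 1 − m·sn²u·sn²v = 0.8032506356514182
sn(u+v) = (sn u·cn v·dn v + sn v·cn u·dn u)/D = 0.6687277450986497/0.8032506356514182 = 0.8325268794295152
cn(u+v) = (cn u·cn v − sn u·sn v·dn u·dn v)/D = -0.4449885241325699/0.8032506356514182 = -0.5539846523391721
dn(u+v) = (dn u·dn v − m·sn u·sn v·cn u·cn v)/D = 0.5521269902039248/0.8032506356514182 = 0.6873657681654521

sn(u+v)=0.832526879 cn(u+v)=-0.553984652 dn(u+v)=0.687365768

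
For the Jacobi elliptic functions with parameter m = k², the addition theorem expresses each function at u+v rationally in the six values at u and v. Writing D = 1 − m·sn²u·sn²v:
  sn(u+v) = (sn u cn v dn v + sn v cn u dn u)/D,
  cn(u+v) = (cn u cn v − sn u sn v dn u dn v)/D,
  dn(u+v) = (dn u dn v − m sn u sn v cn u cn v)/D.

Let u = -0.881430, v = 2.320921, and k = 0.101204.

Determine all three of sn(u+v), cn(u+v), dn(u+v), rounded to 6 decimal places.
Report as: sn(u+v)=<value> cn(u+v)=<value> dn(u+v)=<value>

sn(u+v)=0.990947 cn(u+v)=0.134253 dn(u+v)=0.994958

sn u = -0.771012747711776, cn u = 0.6368197098598137, dn u = 0.9969510447172126
sn v = 0.7365233863842437, cn v = -0.6764120795115106, dn v = 0.9972180908224841
m = k² = 0.010242249616
D = 1 − m·sn²u·sn²v = 0.9966971294266186
sn(u+v) = (sn u·cn v·dn v + sn v·cn u·dn u)/D = 0.9876740580072754/0.9966971294266186 = 0.9909470277851267
cn(u+v) = (cn u·cn v − sn u·sn v·dn u·dn v)/D = 0.1338100255836717/0.9966971294266186 = 0.1342534473442802
dn(u+v) = (dn u·dn v − m·sn u·sn v·cn u·cn v)/D = 0.9916722507196521/0.9966971294266186 = 0.994958469771196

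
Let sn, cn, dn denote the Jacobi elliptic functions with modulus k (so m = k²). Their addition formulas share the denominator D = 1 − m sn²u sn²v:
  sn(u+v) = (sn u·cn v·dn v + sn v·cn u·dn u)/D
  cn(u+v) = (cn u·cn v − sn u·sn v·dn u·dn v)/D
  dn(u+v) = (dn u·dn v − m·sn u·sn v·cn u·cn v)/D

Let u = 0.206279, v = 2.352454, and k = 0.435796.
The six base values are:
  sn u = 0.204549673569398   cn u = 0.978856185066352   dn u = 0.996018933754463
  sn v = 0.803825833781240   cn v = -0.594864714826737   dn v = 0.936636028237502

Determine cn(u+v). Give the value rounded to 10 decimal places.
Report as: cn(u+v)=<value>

m = k² = 0.189918153616
D = 1 − m·sn²u·sn²v = 0.9948656203281483
cn(u+v) = (cn u·cn v − sn u·sn v·dn u·dn v)/D = -0.7356777669902927/0.9948656203281483 = -0.7394745098816817

cn(u+v)=-0.7394745099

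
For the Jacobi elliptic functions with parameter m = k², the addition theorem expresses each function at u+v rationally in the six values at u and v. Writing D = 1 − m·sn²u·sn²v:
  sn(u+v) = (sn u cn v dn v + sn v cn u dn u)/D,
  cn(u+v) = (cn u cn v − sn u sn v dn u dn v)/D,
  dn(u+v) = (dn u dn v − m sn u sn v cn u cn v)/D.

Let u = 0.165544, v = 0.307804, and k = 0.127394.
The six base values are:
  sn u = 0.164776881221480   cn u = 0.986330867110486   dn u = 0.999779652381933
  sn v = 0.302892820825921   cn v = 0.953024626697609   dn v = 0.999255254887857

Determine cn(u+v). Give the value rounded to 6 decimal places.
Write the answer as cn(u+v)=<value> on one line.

m = k² = 0.016229231236
D = 1 − m·sn²u·sn²v = 0.9999595732838704
cn(u+v) = (cn u·cn v − sn u·sn v·dn u·dn v)/D = 0.8901360313996975/0.9999595732838704 = 0.890172018131181

cn(u+v)=0.890172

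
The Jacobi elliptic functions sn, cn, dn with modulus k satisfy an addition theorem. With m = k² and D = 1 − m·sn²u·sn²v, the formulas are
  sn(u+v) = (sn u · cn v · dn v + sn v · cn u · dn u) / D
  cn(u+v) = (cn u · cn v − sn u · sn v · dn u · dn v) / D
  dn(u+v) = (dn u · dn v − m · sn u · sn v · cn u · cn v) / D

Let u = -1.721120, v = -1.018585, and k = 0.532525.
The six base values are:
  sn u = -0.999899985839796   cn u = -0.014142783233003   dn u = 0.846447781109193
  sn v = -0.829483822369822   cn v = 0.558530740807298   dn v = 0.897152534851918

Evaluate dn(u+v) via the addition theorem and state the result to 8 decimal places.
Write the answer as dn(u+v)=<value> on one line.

dn(u+v)=0.94574502

m = k² = 0.283582875625
D = 1 − m·sn²u·sn²v = 0.8049216978311404
dn(u+v) = (dn u·dn v − m·sn u·sn v·cn u·cn v)/D = 0.7612506900499828/0.8049216978311404 = 0.9457450235236184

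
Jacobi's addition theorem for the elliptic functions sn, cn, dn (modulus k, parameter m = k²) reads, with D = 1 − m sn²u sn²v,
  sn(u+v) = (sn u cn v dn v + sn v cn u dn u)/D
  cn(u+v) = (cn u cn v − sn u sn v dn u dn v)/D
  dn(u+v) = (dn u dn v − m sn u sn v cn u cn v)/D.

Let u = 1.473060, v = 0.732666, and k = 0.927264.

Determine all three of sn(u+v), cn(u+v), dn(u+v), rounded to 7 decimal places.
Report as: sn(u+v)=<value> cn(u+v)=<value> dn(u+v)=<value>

sn(u+v)=0.9967309 cn(u+v)=0.0807930 dn(u+v)=0.3818297

sn u = 0.9207938836107889, cn u = 0.3900495146836629, dn u = 0.5205699584219029
sn v = 0.6309246980185473, cn v = 0.7758440728846261, dn v = 0.8110089399110576
m = k² = 0.859818525696
D = 1 − m·sn²u·sn²v = 0.7098071505635116
sn(u+v) = (sn u·cn v·dn v + sn v·cn u·dn u)/D = 0.7074867211223835/0.7098071505635116 = 0.9967309015705379
cn(u+v) = (cn u·cn v − sn u·sn v·dn u·dn v)/D = 0.05734745353187381/0.7098071505635116 = 0.08079300622196608
dn(u+v) = (dn u·dn v − m·sn u·sn v·cn u·cn v)/D = 0.2710254777560635/0.7098071505635116 = 0.3818297371911483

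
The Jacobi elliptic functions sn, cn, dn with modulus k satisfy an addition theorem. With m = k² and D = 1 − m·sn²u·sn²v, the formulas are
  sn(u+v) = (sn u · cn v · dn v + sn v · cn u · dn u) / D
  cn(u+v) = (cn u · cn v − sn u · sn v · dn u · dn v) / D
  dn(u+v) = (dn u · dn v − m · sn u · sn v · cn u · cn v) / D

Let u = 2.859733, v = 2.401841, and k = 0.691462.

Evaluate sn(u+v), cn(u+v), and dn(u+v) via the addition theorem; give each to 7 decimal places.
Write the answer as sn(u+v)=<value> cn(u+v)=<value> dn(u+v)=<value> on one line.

sn u = 0.699783693472401, cn u = -0.7143548014468193, dn u = 0.8751377688444677
sn v = 0.9135173424629131, cn v = -0.4067997849304947, dn v = 0.7752434778147572
m = k² = 0.478119697444
D = 1 − m·sn²u·sn²v = 0.8046120098641317
sn(u+v) = (sn u·cn v·dn v + sn v·cn u·dn u)/D = -0.7917834665750031/0.8046120098641317 = -0.9840562368795677
cn(u+v) = (cn u·cn v − sn u·sn v·dn u·dn v)/D = -0.1431063537236156/0.8046120098641317 = -0.1778575909496812
dn(u+v) = (dn u·dn v − m·sn u·sn v·cn u·cn v)/D = 0.5896246092840099/0.8046120098641317 = 0.732806125257284

sn(u+v)=-0.9840562 cn(u+v)=-0.1778576 dn(u+v)=0.7328061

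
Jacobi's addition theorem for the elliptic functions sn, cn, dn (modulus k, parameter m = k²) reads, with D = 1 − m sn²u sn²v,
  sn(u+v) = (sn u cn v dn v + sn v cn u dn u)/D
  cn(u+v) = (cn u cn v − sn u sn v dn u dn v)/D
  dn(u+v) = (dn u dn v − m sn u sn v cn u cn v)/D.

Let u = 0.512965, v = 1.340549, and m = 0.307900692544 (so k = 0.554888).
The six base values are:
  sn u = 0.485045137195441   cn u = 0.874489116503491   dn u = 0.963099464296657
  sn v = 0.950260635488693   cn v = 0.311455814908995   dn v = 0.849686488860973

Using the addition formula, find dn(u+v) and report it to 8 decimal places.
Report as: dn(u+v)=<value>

m = k² = 0.307900692544
D = 1 − m·sn²u·sn²v = 0.9345875443002777
dn(u+v) = (dn u·dn v − m·sn u·sn v·cn u·cn v)/D = 0.7796793169578936/0.9345875443002777 = 0.8342496341973365

dn(u+v)=0.83424963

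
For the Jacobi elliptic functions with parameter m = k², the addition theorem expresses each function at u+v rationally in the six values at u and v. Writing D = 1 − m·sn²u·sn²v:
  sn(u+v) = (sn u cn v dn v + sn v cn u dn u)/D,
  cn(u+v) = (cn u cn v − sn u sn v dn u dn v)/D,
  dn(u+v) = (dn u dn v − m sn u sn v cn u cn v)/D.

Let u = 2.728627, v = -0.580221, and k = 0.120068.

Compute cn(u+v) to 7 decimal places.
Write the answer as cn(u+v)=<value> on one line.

sn u = 0.4115953140179033, cn u = -0.9113667195363805, dn u = 0.9987781136557159
sn v = -0.547841866185639, cn v = 0.8365819085147828, dn v = 0.9978342639186248
m = k² = 0.014416324624
D = 1 − m·sn²u·sn²v = 0.9992669968640793
cn(u+v) = (cn u·cn v − sn u·sn v·dn u·dn v)/D = -0.5377070400177593/0.9992669968640793 = -0.5381014700827735

cn(u+v)=-0.5381015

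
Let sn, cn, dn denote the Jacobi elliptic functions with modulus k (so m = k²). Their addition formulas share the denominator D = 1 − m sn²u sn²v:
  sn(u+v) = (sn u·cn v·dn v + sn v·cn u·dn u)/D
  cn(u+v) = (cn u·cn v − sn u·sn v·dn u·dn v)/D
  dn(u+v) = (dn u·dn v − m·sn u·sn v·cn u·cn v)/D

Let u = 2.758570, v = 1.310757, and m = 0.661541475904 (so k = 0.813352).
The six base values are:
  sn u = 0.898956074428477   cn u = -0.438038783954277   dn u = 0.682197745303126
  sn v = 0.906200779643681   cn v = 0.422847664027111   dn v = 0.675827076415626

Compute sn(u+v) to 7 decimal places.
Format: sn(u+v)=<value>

sn(u+v)=-0.0247829

m = k² = 0.661541475904
D = 1 − m·sn²u·sn²v = 0.5609814373204851
sn(u+v) = (sn u·cn v·dn v + sn v·cn u·dn u)/D = -0.01390275101184942/0.5609814373204851 = -0.02478290739575197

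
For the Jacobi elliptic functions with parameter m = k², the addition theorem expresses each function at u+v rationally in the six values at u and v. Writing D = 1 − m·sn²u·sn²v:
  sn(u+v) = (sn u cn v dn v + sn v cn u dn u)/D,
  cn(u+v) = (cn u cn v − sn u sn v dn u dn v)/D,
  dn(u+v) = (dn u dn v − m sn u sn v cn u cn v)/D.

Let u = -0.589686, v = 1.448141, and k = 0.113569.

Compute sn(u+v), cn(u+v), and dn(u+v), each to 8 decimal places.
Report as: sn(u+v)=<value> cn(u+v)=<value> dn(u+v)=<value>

sn u = -0.5557583919128889, cn u = 0.8313438577498482, dn u = 0.9980061391606682
sn v = 0.9919545301172639, cn v = 0.1265946688444591, dn v = 0.9936341313481135
m = k² = 0.012897917761
D = 1 − m·sn²u·sn²v = 0.9960800981562492
sn(u+v) = (sn u·cn v·dn v + sn v·cn u·dn u)/D = 0.7531028856487436/0.9960800981562492 = 0.7560665924785989
cn(u+v) = (cn u·cn v − sn u·sn v·dn u·dn v)/D = 0.6519291415257477/0.9960800981562492 = 0.6544946964932567
dn(u+v) = (dn u·dn v − m·sn u·sn v·cn u·cn v)/D = 0.99240129377015/0.9960800981562492 = 0.9963067183122033

sn(u+v)=0.75606659 cn(u+v)=0.65449470 dn(u+v)=0.99630672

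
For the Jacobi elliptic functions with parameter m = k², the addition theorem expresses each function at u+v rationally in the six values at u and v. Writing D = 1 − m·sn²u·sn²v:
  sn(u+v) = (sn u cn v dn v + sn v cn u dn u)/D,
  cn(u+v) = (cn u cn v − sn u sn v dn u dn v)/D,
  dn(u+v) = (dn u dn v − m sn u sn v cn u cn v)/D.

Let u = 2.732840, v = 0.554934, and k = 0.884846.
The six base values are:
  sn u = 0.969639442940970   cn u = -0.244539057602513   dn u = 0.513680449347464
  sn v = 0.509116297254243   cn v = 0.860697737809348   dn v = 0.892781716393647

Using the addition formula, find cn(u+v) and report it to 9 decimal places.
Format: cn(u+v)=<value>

m = k² = 0.782952443716
D = 1 − m·sn²u·sn²v = 0.8091949216069438
cn(u+v) = (cn u·cn v − sn u·sn v·dn u·dn v)/D = -0.4368685704666681/0.8091949216069438 = -0.5398805143254118

cn(u+v)=-0.539880514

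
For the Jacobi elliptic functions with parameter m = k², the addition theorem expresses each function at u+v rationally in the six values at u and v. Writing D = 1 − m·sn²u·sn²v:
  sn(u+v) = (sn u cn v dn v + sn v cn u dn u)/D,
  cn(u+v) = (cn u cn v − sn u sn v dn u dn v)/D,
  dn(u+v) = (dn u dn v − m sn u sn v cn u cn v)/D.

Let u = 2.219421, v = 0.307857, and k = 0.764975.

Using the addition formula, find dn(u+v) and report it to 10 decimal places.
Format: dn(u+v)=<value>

dn(u+v)=0.7081570534

sn u = 0.9828693216481617, cn u = -0.1843038159205678, dn u = 0.6593108617262417
sn v = 0.300361729634378, cn v = 0.9538253673346316, dn v = 0.9732451429313347
m = k² = 0.585186750625
D = 1 − m·sn²u·sn²v = 0.948999405693909
dn(u+v) = (dn u·dn v − m·sn u·sn v·cn u·cn v)/D = 0.672040622848776/0.948999405693909 = 0.7081570534360656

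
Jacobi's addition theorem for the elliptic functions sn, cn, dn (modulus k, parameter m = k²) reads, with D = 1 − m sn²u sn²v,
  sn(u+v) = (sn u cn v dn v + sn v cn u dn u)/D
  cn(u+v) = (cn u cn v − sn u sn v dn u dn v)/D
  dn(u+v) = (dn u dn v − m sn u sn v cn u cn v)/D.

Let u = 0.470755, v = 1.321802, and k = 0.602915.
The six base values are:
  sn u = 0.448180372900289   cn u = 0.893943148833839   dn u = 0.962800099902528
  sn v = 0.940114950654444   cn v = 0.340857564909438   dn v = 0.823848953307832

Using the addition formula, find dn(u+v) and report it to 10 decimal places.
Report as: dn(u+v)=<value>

dn(u+v)=0.7980319701

m = k² = 0.363506497225
D = 1 − m·sn²u·sn²v = 0.935467310760837
dn(u+v) = (dn u·dn v − m·sn u·sn v·cn u·cn v)/D = 0.7465328209241634/0.935467310760837 = 0.798031970050339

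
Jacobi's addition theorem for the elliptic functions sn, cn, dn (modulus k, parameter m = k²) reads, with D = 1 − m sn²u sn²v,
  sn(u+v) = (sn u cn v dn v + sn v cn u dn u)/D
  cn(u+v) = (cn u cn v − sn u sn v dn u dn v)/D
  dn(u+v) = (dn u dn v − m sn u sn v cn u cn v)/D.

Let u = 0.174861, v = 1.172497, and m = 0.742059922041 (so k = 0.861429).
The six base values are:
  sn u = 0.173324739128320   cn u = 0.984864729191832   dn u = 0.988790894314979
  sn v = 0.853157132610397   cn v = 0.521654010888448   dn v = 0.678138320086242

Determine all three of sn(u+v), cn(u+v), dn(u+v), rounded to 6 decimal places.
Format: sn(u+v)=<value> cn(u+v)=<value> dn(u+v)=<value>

sn(u+v)=0.906855 cn(u+v)=0.421443 dn(u+v)=0.624292

m = k² = 0.742059922041
D = 1 − m·sn²u·sn²v = 0.9837737509054639
sn(u+v) = (sn u·cn v·dn v + sn v·cn u·dn u)/D = 0.8921402264751695/0.9837737509054639 = 0.9068550829436595
cn(u+v) = (cn u·cn v − sn u·sn v·dn u·dn v)/D = 0.4146041597420834/0.9837737509054639 = 0.4214425922225332
dn(u+v) = (dn u·dn v − m·sn u·sn v·cn u·cn v)/D = 0.6141618482667611/0.9837737509054639 = 0.6242917619030671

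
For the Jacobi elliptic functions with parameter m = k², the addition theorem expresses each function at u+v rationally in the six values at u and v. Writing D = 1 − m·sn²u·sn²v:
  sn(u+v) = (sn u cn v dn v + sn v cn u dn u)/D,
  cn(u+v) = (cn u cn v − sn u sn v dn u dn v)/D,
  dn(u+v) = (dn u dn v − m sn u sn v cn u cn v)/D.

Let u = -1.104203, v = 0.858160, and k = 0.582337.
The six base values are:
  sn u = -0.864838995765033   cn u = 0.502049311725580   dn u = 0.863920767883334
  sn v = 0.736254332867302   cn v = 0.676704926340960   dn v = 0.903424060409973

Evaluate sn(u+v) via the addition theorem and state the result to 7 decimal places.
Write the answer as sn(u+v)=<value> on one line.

m = k² = 0.339116381569
D = 1 − m·sn²u·sn²v = 0.8625087613619782
sn(u+v) = (sn u·cn v·dn v + sn v·cn u·dn u)/D = -0.2093844273133412/0.8625087613619782 = -0.2427620874050074

sn(u+v)=-0.2427621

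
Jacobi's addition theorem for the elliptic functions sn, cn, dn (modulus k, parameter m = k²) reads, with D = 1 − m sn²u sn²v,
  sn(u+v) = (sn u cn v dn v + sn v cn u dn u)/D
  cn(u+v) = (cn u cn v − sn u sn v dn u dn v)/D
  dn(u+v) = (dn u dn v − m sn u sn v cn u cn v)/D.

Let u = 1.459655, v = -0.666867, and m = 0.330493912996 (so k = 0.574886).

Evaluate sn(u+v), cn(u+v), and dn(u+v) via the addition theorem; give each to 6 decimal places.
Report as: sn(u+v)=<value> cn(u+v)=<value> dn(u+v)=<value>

sn u = 0.9750425902101394, cn u = 0.2220178985494237, dn u = 0.8281284776763432
sn v = -0.6067738764963368, cn v = 0.7948744950000649, dn v = 0.9371875780951283
m = k² = 0.330493912996
D = 1 − m·sn²u·sn²v = 0.8843183732476587
sn(u+v) = (sn u·cn v·dn v + sn v·cn u·dn u)/D = 0.6147935206184753/0.8843183732476587 = 0.695217400448943
cn(u+v) = (cn u·cn v − sn u·sn v·dn u·dn v)/D = 0.6356476321586714/0.8843183732476587 = 0.7187995312415097
dn(u+v) = (dn u·dn v − m·sn u·sn v·cn u·cn v)/D = 0.8106181877740899/0.8843183732476587 = 0.9166587648711799

sn(u+v)=0.695217 cn(u+v)=0.718800 dn(u+v)=0.916659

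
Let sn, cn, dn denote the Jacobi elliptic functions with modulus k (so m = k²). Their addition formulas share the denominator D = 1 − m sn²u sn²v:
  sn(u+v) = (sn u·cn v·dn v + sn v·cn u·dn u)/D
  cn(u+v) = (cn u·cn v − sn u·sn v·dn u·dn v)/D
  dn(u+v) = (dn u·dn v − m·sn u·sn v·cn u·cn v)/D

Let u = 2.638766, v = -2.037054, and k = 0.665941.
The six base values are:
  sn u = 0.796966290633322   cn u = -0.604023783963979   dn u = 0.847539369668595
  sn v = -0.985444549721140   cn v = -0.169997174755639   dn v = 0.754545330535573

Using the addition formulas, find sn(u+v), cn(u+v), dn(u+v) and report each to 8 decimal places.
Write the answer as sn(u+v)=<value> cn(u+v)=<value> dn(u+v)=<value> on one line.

m = k² = 0.443477415481
D = 1 − m·sn²u·sn²v = 0.7264631783536147
sn(u+v) = (sn u·cn v·dn v + sn v·cn u·dn u)/D = 0.4022551842679661/0.7264631783536147 = 0.5537172375062395
cn(u+v) = (cn u·cn v − sn u·sn v·dn u·dn v)/D = 0.6049293481334663/0.7264631783536147 = 0.8327047621386939
dn(u+v) = (dn u·dn v − m·sn u·sn v·cn u·cn v)/D = 0.6752703228573665/0.7264631783536147 = 0.9295313829776388

sn(u+v)=0.55371724 cn(u+v)=0.83270476 dn(u+v)=0.92953138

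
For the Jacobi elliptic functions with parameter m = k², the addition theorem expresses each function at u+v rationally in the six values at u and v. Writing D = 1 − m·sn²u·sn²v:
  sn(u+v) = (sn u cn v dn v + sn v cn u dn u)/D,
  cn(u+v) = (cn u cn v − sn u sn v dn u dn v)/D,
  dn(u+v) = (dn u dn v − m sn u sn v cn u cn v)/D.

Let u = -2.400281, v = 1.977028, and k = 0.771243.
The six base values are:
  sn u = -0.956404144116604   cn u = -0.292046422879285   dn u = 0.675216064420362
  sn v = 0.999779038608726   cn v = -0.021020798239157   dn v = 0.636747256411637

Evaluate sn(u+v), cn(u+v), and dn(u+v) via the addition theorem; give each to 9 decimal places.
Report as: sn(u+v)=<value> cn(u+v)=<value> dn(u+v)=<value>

m = k² = 0.594815765049
D = 1 − m·sn²u·sn²v = 0.4561571498780385
sn(u+v) = (sn u·cn v·dn v + sn v·cn u·dn u)/D = -0.1843494560449405/0.4561571498780385 = -0.404135846811191
cn(u+v) = (cn u·cn v − sn u·sn v·dn u·dn v)/D = 0.4172464780448001/0.4561571498780385 = 0.9146989763426007
dn(u+v) = (dn u·dn v − m·sn u·sn v·cn u·cn v)/D = 0.4334336131424494/0.4561571498780385 = 0.9501848502392988

sn(u+v)=-0.404135847 cn(u+v)=0.914698976 dn(u+v)=0.950184850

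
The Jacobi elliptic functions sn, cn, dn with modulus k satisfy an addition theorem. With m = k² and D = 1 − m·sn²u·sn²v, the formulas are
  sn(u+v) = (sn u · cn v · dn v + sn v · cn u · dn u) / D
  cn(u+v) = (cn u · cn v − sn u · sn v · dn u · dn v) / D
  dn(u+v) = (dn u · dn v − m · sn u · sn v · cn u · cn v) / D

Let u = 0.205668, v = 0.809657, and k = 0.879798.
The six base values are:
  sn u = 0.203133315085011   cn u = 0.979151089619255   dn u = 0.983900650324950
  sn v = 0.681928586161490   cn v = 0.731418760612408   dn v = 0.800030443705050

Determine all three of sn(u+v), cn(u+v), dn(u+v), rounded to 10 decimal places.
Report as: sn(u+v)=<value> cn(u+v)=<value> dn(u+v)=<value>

m = k² = 0.774044520804
D = 1 − m·sn²u·sn²v = 0.9851472782319318
sn(u+v) = (sn u·cn v·dn v + sn v·cn u·dn u)/D = 0.7758263406450904/0.9851472782319318 = 0.7875232036751755
cn(u+v) = (cn u·cn v − sn u·sn v·dn u·dn v)/D = 0.6071314923219116/0.9851472782319318 = 0.6162850019862467
dn(u+v) = (dn u·dn v − m·sn u·sn v·cn u·cn v)/D = 0.710360980809612/0.9851472782319318 = 0.7210708454521789

sn(u+v)=0.7875232037 cn(u+v)=0.6162850020 dn(u+v)=0.7210708455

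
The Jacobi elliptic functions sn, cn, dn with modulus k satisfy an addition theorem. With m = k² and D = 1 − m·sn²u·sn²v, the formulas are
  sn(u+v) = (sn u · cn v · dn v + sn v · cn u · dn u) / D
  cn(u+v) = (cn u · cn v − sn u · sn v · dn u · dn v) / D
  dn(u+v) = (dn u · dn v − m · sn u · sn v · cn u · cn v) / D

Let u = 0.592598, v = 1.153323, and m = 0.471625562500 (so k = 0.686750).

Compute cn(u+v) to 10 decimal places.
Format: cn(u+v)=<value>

sn u = 0.5458824949945966, cn u = 0.8378617437611495, dn u = 0.92707140186266
sn v = 0.8729944018426148, cn v = 0.4877302270225367, dn v = 0.8003531042680103
m = k² = 0.4716255625
D = 1 − m·sn²u·sn²v = 0.8928928189158972
cn(u+v) = (cn u·cn v − sn u·sn v·dn u·dn v)/D = 0.05505604453100792/0.8928928189158972 = 0.06166030610242115

cn(u+v)=0.0616603061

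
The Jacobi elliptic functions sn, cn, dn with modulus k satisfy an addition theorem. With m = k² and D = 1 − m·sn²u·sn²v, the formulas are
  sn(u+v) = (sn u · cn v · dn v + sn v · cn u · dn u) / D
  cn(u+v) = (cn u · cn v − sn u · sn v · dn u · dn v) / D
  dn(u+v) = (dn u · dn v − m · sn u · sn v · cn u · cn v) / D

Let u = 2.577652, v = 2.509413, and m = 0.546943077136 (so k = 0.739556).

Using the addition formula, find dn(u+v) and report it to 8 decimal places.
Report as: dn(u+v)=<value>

sn u = 0.8880908458638603, cn u = -0.4596679774498253, dn u = 0.754070997081821
sn v = 0.9103484295376879, cn v = -0.4138426474377252, dn v = 0.7394116120120682
m = k² = 0.546943077136
D = 1 − m·sn²u·sn²v = 0.6425031566443768
dn(u+v) = (dn u·dn v − m·sn u·sn v·cn u·cn v)/D = 0.4734512920083881/0.6425031566443768 = 0.7368855500743348

dn(u+v)=0.73688555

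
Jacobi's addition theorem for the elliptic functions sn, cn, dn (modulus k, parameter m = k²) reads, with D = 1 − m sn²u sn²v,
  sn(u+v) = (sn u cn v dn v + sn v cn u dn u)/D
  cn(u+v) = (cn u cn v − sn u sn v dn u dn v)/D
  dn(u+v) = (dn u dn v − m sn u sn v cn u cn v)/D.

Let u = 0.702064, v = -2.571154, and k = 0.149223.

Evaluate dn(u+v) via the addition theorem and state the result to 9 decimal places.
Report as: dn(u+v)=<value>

sn u = 0.6449065128659578, cn u = 0.7642614668181762, dn u = 0.9953586524423821
sn v = -0.5542367322971377, cn v = -0.8323590839130615, dn v = 0.9965740839621769
m = k² = 0.022267503729
D = 1 − m·sn²u·sn²v = 0.9971551742496148
dn(u+v) = (dn u·dn v − m·sn u·sn v·cn u·cn v)/D = 0.9868855397897477/0.9971551742496148 = 0.989701066869963

dn(u+v)=0.989701067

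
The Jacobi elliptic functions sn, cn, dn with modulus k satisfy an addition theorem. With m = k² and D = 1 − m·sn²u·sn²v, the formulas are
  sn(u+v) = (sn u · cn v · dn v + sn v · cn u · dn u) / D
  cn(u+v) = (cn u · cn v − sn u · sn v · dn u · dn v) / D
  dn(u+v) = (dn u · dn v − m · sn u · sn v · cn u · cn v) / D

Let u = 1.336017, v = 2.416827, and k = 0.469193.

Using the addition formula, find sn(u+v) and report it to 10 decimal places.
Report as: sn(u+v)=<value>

sn u = 0.9564938851530315, cn u = 0.2917523738804183, dn u = 0.8936421544799199
sn v = 0.7825720709572368, cn v = -0.6225600001266557, dn v = 0.9301509569354231
m = k² = 0.220142071249
D = 1 − m·sn²u·sn²v = 0.8766565382977104
sn(u+v) = (sn u·cn v·dn v + sn v·cn u·dn u)/D = -0.3498475583638175/0.8766565382977104 = -0.3990702664958739

sn(u+v)=-0.3990702665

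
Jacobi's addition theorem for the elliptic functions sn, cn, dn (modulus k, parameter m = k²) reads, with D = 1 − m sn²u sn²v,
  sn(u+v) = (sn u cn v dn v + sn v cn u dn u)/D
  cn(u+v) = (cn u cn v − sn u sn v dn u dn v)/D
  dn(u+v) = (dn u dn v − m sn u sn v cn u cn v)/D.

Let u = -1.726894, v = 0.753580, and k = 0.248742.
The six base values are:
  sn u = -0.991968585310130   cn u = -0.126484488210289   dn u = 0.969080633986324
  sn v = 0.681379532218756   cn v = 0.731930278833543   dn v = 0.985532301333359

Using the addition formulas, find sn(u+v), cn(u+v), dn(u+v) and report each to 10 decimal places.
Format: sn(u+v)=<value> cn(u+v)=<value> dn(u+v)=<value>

sn(u+v)=-0.8223105861 cn(u+v)=0.5690389267 dn(u+v)=0.9788575420

m = k² = 0.061872582564
D = 1 − m·sn²u·sn²v = 0.9717334862054637
sn(u+v) = (sn u·cn v·dn v + sn v·cn u·dn u)/D = -0.7990667325365102/0.9717334862054637 = -0.8223105860607908
cn(u+v) = (cn u·cn v − sn u·sn v·dn u·dn v)/D = 0.5529541799882242/0.9717334862054637 = 0.5690389266582374
dn(u+v) = (dn u·dn v − m·sn u·sn v·cn u·cn v)/D = 0.9511886518198584/0.9717334862054637 = 0.9788575420346673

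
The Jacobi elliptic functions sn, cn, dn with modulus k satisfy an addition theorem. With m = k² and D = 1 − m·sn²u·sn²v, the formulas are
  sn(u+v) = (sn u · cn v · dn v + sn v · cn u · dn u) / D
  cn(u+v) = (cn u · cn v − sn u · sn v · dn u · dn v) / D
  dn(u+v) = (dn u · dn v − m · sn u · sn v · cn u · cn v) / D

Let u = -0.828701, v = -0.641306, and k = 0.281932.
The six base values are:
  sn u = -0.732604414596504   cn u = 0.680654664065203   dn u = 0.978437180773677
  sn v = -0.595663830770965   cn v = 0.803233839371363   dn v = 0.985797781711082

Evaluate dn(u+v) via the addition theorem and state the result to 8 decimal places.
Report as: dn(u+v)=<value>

m = k² = 0.079485652624
D = 1 − m·sn²u·sn²v = 0.9848633326281974
dn(u+v) = (dn u·dn v − m·sn u·sn v·cn u·cn v)/D = 0.9455772730636893/0.9848633326281974 = 0.9601101409068914

dn(u+v)=0.96011014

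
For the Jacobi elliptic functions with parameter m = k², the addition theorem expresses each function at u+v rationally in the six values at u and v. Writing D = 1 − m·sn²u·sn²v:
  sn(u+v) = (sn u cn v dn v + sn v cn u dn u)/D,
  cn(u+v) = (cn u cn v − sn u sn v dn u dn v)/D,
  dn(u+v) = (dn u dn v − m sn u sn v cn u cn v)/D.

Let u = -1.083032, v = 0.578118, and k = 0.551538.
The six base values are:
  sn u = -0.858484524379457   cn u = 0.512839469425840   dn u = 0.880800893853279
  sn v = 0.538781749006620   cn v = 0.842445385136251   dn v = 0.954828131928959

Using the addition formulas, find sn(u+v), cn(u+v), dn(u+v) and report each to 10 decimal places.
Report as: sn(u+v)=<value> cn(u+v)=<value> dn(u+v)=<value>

sn(u+v)=-0.4783121540 cn(u+v)=0.8781898902 dn(u+v)=0.9645753953

m = k² = 0.304194165444
D = 1 − m·sn²u·sn²v = 0.9349208948361123
sn(u+v) = (sn u·cn v·dn v + sn v·cn u·dn u)/D = -0.4471840270433868/0.9349208948361123 = -0.478312154015743
cn(u+v) = (cn u·cn v − sn u·sn v·dn u·dn v)/D = 0.8210380780197812/0.9349208948361123 = 0.8781898902406131
dn(u+v) = (dn u·dn v − m·sn u·sn v·cn u·cn v)/D = 0.9018016917361903/0.9349208948361123 = 0.9645753953271869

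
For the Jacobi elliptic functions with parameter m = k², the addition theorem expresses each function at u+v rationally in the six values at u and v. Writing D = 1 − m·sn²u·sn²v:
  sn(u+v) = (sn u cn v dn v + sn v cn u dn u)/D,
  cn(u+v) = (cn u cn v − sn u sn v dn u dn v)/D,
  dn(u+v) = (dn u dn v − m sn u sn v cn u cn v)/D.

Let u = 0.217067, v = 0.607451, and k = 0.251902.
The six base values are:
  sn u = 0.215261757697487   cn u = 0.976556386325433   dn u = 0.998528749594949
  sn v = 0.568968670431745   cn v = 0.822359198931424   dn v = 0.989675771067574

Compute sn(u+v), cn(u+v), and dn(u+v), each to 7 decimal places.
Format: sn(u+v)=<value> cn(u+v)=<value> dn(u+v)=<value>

sn(u+v)=0.7307029 cn(u+v)=0.6826956 dn(u+v)=0.9829140

m = k² = 0.063454617604
D = 1 − m·sn²u·sn²v = 0.9990481386301434
sn(u+v) = (sn u·cn v·dn v + sn v·cn u·dn u)/D = 0.730007383825851/0.9990481386301434 = 0.7307029117003403
cn(u+v) = (cn u·cn v − sn u·sn v·dn u·dn v)/D = 0.6820457483630339/0.9990481386301434 = 0.6826955799129248
dn(u+v) = (dn u·dn v − m·sn u·sn v·cn u·cn v)/D = 0.9819783773130996/0.9990481386301434 = 0.9829139751559427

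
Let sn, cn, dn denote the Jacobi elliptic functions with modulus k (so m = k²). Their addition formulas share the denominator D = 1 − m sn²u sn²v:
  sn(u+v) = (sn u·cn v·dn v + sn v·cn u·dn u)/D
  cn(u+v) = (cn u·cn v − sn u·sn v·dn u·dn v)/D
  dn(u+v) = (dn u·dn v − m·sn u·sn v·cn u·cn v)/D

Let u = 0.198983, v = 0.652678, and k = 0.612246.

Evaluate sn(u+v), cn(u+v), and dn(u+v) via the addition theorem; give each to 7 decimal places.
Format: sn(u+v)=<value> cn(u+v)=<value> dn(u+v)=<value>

sn u = 0.1971941309869196, cn u = 0.9803644601393471, dn u = 0.9926852214439617
sn v = 0.5946366427383972, cn v = 0.8039945665940832, dn v = 0.9313739702020117
m = k² = 0.374845164516
D = 1 − m·sn²u·sn²v = 0.9948460141890839
sn(u+v) = (sn u·cn v·dn v + sn v·cn u·dn u)/D = 0.7263592358705073/0.9948460141890839 = 0.7301222757198009
cn(u+v) = (cn u·cn v − sn u·sn v·dn u·dn v)/D = 0.6797947134345189/0.9948460141890839 = 0.6833165170678512
dn(u+v) = (dn u·dn v − m·sn u·sn v·cn u·cn v)/D = 0.8899163615047595/0.9948460141890839 = 0.8945267396282888

sn(u+v)=0.7301223 cn(u+v)=0.6833165 dn(u+v)=0.8945267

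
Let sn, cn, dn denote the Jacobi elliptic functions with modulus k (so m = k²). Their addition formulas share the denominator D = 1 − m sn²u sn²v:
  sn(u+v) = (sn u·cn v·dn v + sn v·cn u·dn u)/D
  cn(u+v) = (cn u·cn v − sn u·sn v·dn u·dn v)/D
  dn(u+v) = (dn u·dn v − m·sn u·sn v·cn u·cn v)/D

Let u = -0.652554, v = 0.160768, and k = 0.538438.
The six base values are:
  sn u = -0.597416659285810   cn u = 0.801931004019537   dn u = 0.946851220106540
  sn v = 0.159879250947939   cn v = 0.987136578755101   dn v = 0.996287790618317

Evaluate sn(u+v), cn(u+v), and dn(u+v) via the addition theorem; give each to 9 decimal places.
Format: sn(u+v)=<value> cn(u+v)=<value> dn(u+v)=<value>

sn(u+v)=-0.467380998 cn(u+v)=0.884055995 dn(u+v)=0.967816829

m = k² = 0.289915479844
D = 1 − m·sn²u·sn²v = 0.9973550938129027
sn(u+v) = (sn u·cn v·dn v + sn v·cn u·dn u)/D = -0.4661448190288312/0.9973550938129027 = -0.4673809979219668
cn(u+v) = (cn u·cn v − sn u·sn v·dn u·dn v)/D = 0.8817177501032414/0.9973550938129027 = 0.8840559952748844
dn(u+v) = (dn u·dn v − m·sn u·sn v·cn u·cn v)/D = 0.965257043928693/0.9973550938129027 = 0.9678168286467577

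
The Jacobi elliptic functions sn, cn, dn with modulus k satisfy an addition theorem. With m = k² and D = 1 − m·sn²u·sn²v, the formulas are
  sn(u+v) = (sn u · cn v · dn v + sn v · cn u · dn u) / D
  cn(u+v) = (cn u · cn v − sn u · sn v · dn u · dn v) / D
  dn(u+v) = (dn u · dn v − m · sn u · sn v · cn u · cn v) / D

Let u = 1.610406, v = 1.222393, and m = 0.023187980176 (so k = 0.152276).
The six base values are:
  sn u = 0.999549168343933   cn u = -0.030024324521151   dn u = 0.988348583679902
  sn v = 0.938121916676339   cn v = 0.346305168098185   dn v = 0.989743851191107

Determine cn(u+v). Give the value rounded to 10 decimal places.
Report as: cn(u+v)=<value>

cn(u+v)=-0.9469734830

m = k² = 0.023187980176
D = 1 − m·sn²u·sn²v = 0.9796112871643938
cn(u+v) = (cn u·cn v − sn u·sn v·dn u·dn v)/D = -0.9276659126295993/0.9796112871643938 = -0.9469734830381989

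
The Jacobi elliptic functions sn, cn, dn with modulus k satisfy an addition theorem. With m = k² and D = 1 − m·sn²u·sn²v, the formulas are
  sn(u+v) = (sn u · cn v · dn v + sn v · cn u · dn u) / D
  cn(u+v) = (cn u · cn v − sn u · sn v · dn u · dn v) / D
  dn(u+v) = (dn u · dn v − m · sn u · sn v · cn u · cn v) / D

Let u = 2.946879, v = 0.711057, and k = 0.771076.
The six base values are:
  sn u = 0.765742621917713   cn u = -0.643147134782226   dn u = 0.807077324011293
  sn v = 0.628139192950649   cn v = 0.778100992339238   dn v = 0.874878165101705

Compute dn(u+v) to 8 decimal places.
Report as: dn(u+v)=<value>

dn(u+v)=0.98464946

m = k² = 0.594558197776
D = 1 − m·sn²u·sn²v = 0.8624464516755761
dn(u+v) = (dn u·dn v − m·sn u·sn v·cn u·cn v)/D = 0.8492074296297018/0.8624464516755761 = 0.9846494561834497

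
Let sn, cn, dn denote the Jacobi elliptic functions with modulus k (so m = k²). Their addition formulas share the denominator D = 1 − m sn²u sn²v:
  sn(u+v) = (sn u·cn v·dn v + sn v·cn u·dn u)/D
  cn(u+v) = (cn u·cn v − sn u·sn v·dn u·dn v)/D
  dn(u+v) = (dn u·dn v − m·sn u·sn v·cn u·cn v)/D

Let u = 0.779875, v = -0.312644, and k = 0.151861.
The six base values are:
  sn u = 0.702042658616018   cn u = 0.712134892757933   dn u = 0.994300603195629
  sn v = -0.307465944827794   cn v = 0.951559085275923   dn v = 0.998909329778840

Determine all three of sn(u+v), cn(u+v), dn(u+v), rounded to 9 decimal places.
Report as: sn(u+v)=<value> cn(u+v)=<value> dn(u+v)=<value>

m = k² = 0.023061763321
D = 1 − m·sn²u·sn²v = 0.9989254823462601
sn(u+v) = (sn u·cn v·dn v + sn v·cn u·dn u)/D = 0.4495971605766195/0.9989254823462601 = 0.4500807803206831
cn(u+v) = (cn u·cn v − sn u·sn v·dn u·dn v)/D = 0.8920283137222438/0.9989254823462601 = 0.8929878449261921
dn(u+v) = (dn u·dn v − m·sn u·sn v·cn u·cn v)/D = 0.9965894187851117/0.9989254823462601 = 0.9976614235972222

sn(u+v)=0.450080780 cn(u+v)=0.892987845 dn(u+v)=0.997661424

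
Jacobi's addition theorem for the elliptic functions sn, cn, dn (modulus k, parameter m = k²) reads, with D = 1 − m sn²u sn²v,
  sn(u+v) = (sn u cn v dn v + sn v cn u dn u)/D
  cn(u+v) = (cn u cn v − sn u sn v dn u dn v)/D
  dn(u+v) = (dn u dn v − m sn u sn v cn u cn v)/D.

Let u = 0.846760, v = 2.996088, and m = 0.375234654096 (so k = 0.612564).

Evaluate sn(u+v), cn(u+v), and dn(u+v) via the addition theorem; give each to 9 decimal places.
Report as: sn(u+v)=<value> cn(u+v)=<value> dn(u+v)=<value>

sn u = 0.7270948756593817, cn u = 0.6865369922952937, dn u = 0.8953356000986651
sn v = 0.4941132830149512, cn v = -0.8693975290672195, dn v = 0.9530935072264692
m = k² = 0.375234654096
D = 1 − m·sn²u·sn²v = 0.9515673574103503
sn(u+v) = (sn u·cn v·dn v + sn v·cn u·dn u)/D = -0.2987612246371172/0.9515673574103503 = -0.3139675003671659
cn(u+v) = (cn u·cn v − sn u·sn v·dn u·dn v)/D = -0.9034501460192739/0.9515673574103503 = -0.949433730553741
dn(u+v) = (dn u·dn v − m·sn u·sn v·cn u·cn v)/D = 0.9338027842459092/0.9515673574103503 = 0.9813312499361195

sn(u+v)=-0.313967500 cn(u+v)=-0.949433731 dn(u+v)=0.981331250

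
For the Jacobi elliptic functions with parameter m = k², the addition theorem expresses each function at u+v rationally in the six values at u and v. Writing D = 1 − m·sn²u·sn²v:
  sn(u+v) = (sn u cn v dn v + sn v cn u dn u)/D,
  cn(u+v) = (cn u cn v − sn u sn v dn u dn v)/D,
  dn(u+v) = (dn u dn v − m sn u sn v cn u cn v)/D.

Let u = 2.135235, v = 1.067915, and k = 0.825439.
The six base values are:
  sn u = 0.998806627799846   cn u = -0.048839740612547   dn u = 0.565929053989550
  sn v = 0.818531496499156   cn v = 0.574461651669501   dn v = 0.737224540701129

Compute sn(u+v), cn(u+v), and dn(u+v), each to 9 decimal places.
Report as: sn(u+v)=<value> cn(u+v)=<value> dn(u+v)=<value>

sn(u+v)=0.735192618 cn(u+v)=-0.677858255 dn(u+v)=0.794811295

m = k² = 0.681349542721
D = 1 − m·sn²u·sn²v = 0.5445889220562516
sn(u+v) = (sn u·cn v·dn v + sn v·cn u·dn u)/D = 0.4003777556097082/0.5445889220562516 = 0.7351926184946385
cn(u+v) = (cn u·cn v − sn u·sn v·dn u·dn v)/D = -0.3691540963328497/0.5445889220562516 = -0.6778582548815032
dn(u+v) = (dn u·dn v − m·sn u·sn v·cn u·cn v)/D = 0.432845426305256/0.5445889220562516 = 0.7948112948587424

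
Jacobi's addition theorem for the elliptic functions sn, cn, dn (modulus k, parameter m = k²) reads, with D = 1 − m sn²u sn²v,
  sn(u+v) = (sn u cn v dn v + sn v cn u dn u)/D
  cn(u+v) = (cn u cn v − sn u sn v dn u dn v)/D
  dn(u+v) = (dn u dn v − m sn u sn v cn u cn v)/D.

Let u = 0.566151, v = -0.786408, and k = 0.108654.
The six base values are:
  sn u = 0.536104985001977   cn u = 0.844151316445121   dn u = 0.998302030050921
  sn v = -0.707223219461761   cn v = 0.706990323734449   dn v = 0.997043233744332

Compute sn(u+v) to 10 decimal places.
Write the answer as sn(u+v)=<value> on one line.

sn(u+v)=-0.2184601034

m = k² = 0.011805691716
D = 1 − m·sn²u·sn²v = 0.998302912826021
sn(u+v) = (sn u·cn v·dn v + sn v·cn u·dn u)/D = -0.2180893575864892/0.998302912826021 = -0.2184601034260397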